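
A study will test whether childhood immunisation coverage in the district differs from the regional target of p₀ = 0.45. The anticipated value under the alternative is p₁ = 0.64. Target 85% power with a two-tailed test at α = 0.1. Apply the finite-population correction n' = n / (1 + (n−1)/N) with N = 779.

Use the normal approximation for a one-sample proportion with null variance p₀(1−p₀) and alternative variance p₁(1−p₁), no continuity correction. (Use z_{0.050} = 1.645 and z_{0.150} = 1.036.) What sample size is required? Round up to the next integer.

n = [z_{α/2}·√(p₀q₀) + z_β·√(p₁q₁)]² / (p₁ − p₀)²
  = [1.645·√(0.45·0.55) + 1.036·√(0.64·0.36)]² / (0.19)²
  = [1.645·0.4975 + 1.036·0.4800]² / 0.0361
  = [1.3157]² / 0.0361
  = 47.95
Finite-population correction (N = 779): 47.95 / (1 + (47.95 − 1)/779) = 45.22.
Round up → n = 46.

n = 46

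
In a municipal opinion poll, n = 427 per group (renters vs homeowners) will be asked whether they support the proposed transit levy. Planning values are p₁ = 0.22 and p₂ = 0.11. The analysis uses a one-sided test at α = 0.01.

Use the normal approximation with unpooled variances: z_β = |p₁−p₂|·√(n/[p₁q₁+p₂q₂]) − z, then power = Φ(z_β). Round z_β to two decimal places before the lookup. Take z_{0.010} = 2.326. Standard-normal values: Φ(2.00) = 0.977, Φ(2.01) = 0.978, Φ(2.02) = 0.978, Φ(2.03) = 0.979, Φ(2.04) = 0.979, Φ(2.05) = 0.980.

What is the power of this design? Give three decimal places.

Power ≈ 0.980

z_β = |p₁−p₂|·√(n/[p₁q₁+p₂q₂]) − z_α
    = 0.11 · √(427/0.2695) − 2.326
    = 0.11 · 39.8047 − 2.326
    = 4.3785 − 2.326 = 2.0525 → 2.05
Power = Φ(2.05) = 0.980.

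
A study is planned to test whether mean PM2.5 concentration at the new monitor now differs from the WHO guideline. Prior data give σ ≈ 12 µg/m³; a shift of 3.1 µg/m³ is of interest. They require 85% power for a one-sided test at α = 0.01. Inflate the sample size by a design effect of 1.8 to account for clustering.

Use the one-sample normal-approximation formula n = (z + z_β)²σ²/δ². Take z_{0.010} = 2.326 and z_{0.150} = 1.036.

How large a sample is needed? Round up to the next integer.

n = (z_α + z_β)² · σ² / δ²
  = (2.326 + 1.036)² · 12² / 3.1²
  = 11.3030 · 144 / 9.61
  = 169.37
Design effect: 1.8 × 169.37 = 304.86.
Round up → n = 305.

n = 305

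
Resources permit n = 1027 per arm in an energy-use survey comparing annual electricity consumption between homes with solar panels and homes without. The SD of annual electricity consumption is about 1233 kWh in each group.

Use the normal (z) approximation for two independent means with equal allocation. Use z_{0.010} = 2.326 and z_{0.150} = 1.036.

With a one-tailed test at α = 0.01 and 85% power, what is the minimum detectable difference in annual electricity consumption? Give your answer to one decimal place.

δ = (z_α + z_β) · √((σ₁²+σ₂²)/n)
  = (2.326 + 1.036) · √(3040578/1027)
  = 3.362 · √2960.6
  = 3.362 · 54.4118
  = 182.9324

Minimum detectable difference ≈ 182.9 kWh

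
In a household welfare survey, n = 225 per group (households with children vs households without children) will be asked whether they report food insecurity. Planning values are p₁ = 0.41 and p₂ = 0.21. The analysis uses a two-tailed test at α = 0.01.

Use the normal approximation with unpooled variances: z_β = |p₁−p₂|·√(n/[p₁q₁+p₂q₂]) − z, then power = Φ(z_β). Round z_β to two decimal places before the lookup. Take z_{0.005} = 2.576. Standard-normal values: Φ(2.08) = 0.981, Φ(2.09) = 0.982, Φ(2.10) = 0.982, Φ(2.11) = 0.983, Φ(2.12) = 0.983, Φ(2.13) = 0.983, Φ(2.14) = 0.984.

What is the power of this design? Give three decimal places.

z_β = |p₁−p₂|·√(n/[p₁q₁+p₂q₂]) − z_{α/2}
    = 0.20 · √(225/0.4078) − 2.576
    = 0.20 · 23.4892 − 2.576
    = 4.6978 − 2.576 = 2.1218 → 2.12
Power = Φ(2.12) = 0.983.

Power ≈ 0.983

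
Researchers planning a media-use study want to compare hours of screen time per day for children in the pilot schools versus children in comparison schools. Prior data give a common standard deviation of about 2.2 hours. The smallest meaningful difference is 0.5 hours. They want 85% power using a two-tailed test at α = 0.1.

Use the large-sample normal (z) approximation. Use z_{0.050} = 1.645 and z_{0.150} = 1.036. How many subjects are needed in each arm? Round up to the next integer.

n = 279 per group

n = (z_{α/2} + z_β)² · (σ₁² + σ₂²) / δ²
  = (1.645 + 1.036)² · (2·2.2² = 9.68) / 0.5²
  = 7.1878 · 9.68 / 0.25
  = 278.31
Round up → n = 279 per group.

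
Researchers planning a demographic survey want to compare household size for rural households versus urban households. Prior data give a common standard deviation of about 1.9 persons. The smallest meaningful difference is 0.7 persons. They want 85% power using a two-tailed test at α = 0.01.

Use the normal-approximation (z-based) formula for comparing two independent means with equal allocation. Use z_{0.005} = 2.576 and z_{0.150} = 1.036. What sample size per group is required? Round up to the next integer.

n = (z_{α/2} + z_β)² · (σ₁² + σ₂²) / δ²
  = (2.576 + 1.036)² · (2·1.9² = 7.22) / 0.7²
  = 13.0465 · 7.22 / 0.49
  = 192.24
Round up → n = 193 per group.

n = 193 per group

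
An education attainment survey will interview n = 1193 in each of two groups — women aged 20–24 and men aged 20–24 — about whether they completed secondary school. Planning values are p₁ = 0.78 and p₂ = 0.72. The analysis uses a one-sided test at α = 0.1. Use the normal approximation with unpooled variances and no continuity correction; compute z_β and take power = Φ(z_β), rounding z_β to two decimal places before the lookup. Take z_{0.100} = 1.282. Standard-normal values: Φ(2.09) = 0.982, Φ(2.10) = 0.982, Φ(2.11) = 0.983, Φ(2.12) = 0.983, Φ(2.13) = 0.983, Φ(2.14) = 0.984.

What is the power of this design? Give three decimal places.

z_β = |p₁−p₂|·√(n/[p₁q₁+p₂q₂]) − z_α
    = 0.06 · √(1193/0.3732) − 1.282
    = 0.06 · 56.5392 − 1.282
    = 3.3924 − 1.282 = 2.1104 → 2.11
Power = Φ(2.11) = 0.983.

Power ≈ 0.983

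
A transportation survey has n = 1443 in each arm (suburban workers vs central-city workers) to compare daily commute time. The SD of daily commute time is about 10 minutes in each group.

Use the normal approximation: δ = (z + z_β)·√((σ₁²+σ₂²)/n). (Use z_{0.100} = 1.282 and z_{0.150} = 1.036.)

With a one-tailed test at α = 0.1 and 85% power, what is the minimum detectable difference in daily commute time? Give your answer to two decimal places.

Minimum detectable difference ≈ 0.86 minutes

δ = (z_α + z_β) · √((σ₁²+σ₂²)/n)
  = (1.282 + 1.036) · √(200/1443)
  = 2.318 · √0.1386
  = 2.318 · 0.3723
  = 0.8630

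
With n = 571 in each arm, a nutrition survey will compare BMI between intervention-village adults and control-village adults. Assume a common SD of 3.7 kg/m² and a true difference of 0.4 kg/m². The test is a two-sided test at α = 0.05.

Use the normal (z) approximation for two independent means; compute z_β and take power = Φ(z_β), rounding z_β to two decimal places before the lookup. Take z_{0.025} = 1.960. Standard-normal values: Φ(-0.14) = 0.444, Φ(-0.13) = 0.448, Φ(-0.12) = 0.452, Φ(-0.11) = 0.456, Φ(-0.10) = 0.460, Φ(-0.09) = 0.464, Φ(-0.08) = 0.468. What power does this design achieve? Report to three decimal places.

Power ≈ 0.448

z_β = δ·√(n/(σ₁²+σ₂²)) − z_{α/2}
    = 0.4 · √(571/27.38) − 1.960
    = 0.4 · 4.56669 − 1.960
    = 1.8267 − 1.960 = -0.1333 → -0.13
Power = Φ(-0.13) = 0.448.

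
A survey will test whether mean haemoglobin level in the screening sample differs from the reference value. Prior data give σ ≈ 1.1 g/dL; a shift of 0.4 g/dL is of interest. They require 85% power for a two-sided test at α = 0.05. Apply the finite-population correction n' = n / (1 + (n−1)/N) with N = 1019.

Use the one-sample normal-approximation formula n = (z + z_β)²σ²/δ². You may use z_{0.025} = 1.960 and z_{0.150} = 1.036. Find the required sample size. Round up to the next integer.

n = 64

n = (z_{α/2} + z_β)² · σ² / δ²
  = (1.960 + 1.036)² · 1.1² / 0.4²
  = 8.9760 · 1.21 / 0.16
  = 67.88
Finite-population correction (N = 1019): 67.88 / (1 + (67.88 − 1)/1019) = 63.70.
Round up → n = 64.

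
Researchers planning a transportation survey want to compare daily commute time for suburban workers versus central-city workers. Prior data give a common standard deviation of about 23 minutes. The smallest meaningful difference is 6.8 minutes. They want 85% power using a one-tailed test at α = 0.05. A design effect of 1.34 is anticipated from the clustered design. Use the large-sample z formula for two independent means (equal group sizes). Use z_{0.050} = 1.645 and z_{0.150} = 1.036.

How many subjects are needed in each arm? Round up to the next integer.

n = (z_α + z_β)² · (σ₁² + σ₂²) / δ²
  = (1.645 + 1.036)² · (2·23² = 1058) / 6.8²
  = 7.1878 · 1058 / 46.24
  = 164.46
Design effect: 1.34 × 164.46 = 220.38.
Round up → n = 221 per group.

n = 221 per group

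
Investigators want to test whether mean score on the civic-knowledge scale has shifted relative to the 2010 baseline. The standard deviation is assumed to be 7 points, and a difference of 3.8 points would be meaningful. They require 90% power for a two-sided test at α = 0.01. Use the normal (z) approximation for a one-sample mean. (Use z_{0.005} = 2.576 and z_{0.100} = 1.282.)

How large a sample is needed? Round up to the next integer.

n = (z_{α/2} + z_β)² · σ² / δ²
  = (2.576 + 1.282)² · 7² / 3.8²
  = 14.8842 · 49 / 14.44
  = 50.51
Round up → n = 51.

n = 51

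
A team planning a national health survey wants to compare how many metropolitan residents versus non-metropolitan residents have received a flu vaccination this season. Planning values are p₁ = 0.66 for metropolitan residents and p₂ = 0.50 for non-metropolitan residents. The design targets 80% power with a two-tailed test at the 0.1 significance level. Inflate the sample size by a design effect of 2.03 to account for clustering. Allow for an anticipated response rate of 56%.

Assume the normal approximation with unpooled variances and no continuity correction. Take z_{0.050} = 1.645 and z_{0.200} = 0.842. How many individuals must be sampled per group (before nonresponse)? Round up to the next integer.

n = (z_{α/2} + z_β)² · [p₁(1−p₁) + p₂(1−p₂)] / (p₁ − p₂)²
  = (1.645 + 0.842)² · (0.66·0.34 + 0.50·0.50) / (0.16)²
  = (2.487)² · (0.2244 + 0.2500) / 0.0256
  = 6.1852 · 0.4744 / 0.0256
  = 114.62
Design effect: 2.03 × 114.62 = 232.68.
Adjust for 56% response: 232.68 / 0.56 = 415.49.
Round up → n = 416 per group.

n = 416 per group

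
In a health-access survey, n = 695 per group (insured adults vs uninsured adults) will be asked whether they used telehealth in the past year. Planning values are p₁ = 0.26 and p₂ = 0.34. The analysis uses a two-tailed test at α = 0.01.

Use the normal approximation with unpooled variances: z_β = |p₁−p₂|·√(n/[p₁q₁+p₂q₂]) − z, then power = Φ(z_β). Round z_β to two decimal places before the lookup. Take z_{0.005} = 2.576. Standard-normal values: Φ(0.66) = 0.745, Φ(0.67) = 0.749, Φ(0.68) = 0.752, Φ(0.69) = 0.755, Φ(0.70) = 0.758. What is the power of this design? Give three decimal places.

z_β = |p₁−p₂|·√(n/[p₁q₁+p₂q₂]) − z_{α/2}
    = 0.08 · √(695/0.4168) − 2.576
    = 0.08 · 40.8346 − 2.576
    = 3.2668 − 2.576 = 0.6908 → 0.69
Power = Φ(0.69) = 0.755.

Power ≈ 0.755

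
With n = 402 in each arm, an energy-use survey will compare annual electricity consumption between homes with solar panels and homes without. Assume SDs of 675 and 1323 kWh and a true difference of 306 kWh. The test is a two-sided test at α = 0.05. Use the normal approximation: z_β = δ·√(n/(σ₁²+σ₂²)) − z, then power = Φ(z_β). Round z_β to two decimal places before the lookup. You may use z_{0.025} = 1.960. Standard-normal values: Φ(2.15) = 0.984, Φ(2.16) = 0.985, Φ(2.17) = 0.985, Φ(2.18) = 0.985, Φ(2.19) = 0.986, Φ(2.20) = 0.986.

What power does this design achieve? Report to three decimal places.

z_β = δ·√(n/(σ₁²+σ₂²)) − z_{α/2}
    = 306 · √(402/2205954) − 1.960
    = 306 · 0.01350 − 1.960
    = 4.1308 − 1.960 = 2.1708 → 2.17
Power = Φ(2.17) = 0.985.

Power ≈ 0.985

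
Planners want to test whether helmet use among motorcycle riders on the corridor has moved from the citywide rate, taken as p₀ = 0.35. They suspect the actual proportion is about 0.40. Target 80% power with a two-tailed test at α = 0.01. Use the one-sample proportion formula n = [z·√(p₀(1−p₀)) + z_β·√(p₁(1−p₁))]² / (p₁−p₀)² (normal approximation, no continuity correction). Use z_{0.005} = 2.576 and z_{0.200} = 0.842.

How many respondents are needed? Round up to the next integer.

n = 1078

n = [z_{α/2}·√(p₀q₀) + z_β·√(p₁q₁)]² / (p₁ − p₀)²
  = [2.576·√(0.35·0.65) + 0.842·√(0.40·0.60)]² / (0.05)²
  = [2.576·0.4770 + 0.842·0.4899]² / 0.0025
  = [1.6412]² / 0.0025
  = 1077.37
Round up → n = 1078.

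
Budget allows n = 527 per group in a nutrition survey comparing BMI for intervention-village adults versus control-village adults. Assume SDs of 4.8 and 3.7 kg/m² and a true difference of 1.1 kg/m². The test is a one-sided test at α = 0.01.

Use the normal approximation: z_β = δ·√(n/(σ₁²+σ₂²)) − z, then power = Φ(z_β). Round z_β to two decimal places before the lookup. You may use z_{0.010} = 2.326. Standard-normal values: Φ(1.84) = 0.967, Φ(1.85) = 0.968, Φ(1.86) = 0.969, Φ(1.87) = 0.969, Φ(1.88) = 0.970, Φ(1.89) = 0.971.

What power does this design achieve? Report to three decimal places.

z_β = δ·√(n/(σ₁²+σ₂²)) − z_α
    = 1.1 · √(527/36.73) − 2.326
    = 1.1 · 3.78787 − 2.326
    = 4.1667 − 2.326 = 1.8407 → 1.84
Power = Φ(1.84) = 0.967.

Power ≈ 0.967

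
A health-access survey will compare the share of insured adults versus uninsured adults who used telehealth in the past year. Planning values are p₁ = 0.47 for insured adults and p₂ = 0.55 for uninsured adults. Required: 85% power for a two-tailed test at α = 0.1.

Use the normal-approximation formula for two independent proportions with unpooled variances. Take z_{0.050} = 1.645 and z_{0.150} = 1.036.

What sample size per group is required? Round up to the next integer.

n = 558 per group

n = (z_{α/2} + z_β)² · [p₁(1−p₁) + p₂(1−p₂)] / (p₁ − p₂)²
  = (1.645 + 1.036)² · (0.47·0.53 + 0.55·0.45) / (-0.08)²
  = (2.681)² · (0.2491 + 0.2475) / 0.0064
  = 7.1878 · 0.4966 / 0.0064
  = 557.73
Round up → n = 558 per group.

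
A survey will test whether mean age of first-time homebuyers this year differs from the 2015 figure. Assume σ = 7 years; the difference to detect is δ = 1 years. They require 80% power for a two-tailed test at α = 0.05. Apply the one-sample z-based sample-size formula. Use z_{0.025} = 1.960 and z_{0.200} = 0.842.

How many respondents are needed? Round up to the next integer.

n = 385

n = (z_{α/2} + z_β)² · σ² / δ²
  = (1.960 + 0.842)² · 7² / 1²
  = 7.8512 · 49 / 1
  = 384.71
Round up → n = 385.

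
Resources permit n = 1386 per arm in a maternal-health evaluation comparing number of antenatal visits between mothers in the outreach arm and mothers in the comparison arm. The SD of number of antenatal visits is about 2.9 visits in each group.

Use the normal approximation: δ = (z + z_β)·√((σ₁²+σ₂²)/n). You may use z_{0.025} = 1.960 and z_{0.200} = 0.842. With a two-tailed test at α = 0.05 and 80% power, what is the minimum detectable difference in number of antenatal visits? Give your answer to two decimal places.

δ = (z_{α/2} + z_β) · √((σ₁²+σ₂²)/n)
  = (1.960 + 0.842) · √(16.82/1386)
  = 2.802 · √0.01214
  = 2.802 · 0.1102
  = 0.3087

Minimum detectable difference ≈ 0.31 visits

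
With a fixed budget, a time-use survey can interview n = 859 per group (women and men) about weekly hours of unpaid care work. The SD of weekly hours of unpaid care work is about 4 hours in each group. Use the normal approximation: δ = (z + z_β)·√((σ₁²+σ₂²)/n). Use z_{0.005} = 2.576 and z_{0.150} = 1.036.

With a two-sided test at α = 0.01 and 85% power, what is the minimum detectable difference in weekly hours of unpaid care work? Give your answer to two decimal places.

δ = (z_{α/2} + z_β) · √((σ₁²+σ₂²)/n)
  = (2.576 + 1.036) · √(32/859)
  = 3.612 · √0.03725
  = 3.612 · 0.1930
  = 0.6971

Minimum detectable difference ≈ 0.70 hours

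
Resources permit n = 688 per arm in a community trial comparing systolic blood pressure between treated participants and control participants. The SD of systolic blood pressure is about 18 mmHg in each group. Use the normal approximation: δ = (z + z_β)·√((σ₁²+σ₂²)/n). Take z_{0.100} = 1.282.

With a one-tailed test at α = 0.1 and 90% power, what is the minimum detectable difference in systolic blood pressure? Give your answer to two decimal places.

Minimum detectable difference ≈ 2.49 mmHg

δ = (z_α + z_β) · √((σ₁²+σ₂²)/n)
  = (1.282 + 1.282) · √(648/688)
  = 2.564 · √0.94186
  = 2.564 · 0.9705
  = 2.4883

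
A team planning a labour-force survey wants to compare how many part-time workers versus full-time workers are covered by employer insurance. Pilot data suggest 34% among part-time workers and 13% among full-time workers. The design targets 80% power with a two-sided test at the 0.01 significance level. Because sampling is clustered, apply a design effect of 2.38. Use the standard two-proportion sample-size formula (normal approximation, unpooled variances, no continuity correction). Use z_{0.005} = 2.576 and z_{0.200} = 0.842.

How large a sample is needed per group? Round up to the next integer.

n = 213 per group

n = (z_{α/2} + z_β)² · [p₁(1−p₁) + p₂(1−p₂)] / (p₁ − p₂)²
  = (2.576 + 0.842)² · (0.34·0.66 + 0.13·0.87) / (0.21)²
  = (3.418)² · (0.2244 + 0.1131) / 0.0441
  = 11.6827 · 0.3375 / 0.0441
  = 89.41
Design effect: 2.38 × 89.41 = 212.79.
Round up → n = 213 per group.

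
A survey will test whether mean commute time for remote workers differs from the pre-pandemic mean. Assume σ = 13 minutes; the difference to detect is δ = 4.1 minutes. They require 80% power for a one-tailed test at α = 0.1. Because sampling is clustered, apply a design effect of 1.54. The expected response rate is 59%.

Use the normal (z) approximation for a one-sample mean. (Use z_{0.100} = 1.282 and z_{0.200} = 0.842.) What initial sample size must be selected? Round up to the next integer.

n = (z_α + z_β)² · σ² / δ²
  = (1.282 + 0.842)² · 13² / 4.1²
  = 4.5114 · 169 / 16.81
  = 45.36
Design effect: 1.54 × 45.36 = 69.85.
Adjust for 59% response: 69.85 / 0.59 = 118.39.
Round up → n = 119.

n = 119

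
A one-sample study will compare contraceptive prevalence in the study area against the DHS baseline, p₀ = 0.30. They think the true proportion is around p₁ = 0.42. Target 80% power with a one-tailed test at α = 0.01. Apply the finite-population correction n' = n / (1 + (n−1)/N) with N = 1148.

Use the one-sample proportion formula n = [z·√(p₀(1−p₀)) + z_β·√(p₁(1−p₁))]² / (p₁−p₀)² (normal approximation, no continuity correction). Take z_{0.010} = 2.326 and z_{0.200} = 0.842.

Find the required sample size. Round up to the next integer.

n = 135

n = [z_α·√(p₀q₀) + z_β·√(p₁q₁)]² / (p₁ − p₀)²
  = [2.326·√(0.30·0.70) + 0.842·√(0.42·0.58)]² / (0.12)²
  = [2.326·0.4583 + 0.842·0.4936]² / 0.0144
  = [1.4815]² / 0.0144
  = 152.42
Finite-population correction (N = 1148): 152.42 / (1 + (152.42 − 1)/1148) = 134.66.
Round up → n = 135.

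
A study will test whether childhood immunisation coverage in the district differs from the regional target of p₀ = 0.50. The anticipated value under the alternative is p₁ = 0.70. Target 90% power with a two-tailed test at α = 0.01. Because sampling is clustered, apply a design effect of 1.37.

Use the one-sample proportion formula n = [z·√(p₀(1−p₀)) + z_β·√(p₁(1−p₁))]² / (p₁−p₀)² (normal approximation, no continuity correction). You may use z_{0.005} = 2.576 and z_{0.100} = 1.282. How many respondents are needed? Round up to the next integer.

n = [z_{α/2}·√(p₀q₀) + z_β·√(p₁q₁)]² / (p₁ − p₀)²
  = [2.576·√(0.50·0.50) + 1.282·√(0.70·0.30)]² / (0.20)²
  = [2.576·0.5000 + 1.282·0.4583]² / 0.0400
  = [1.8755]² / 0.0400
  = 87.94
Design effect: 1.37 × 87.94 = 120.47.
Round up → n = 121.

n = 121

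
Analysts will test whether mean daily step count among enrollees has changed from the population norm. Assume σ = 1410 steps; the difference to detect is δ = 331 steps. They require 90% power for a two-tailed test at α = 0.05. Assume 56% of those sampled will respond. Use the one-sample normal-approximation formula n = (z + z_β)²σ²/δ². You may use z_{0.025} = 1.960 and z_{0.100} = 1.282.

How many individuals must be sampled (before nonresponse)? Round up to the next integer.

n = (z_{α/2} + z_β)² · σ² / δ²
  = (1.960 + 1.282)² · 1410² / 331²
  = 10.5106 · 1988100 / 109561
  = 190.73
Adjust for 56% response: 190.73 / 0.56 = 340.58.
Round up → n = 341.

n = 341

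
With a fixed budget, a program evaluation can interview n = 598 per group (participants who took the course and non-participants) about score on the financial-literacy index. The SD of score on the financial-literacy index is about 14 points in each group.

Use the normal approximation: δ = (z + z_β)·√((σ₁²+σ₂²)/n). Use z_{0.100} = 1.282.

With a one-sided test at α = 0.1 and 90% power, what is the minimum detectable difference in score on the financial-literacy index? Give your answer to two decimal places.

δ = (z_α + z_β) · √((σ₁²+σ₂²)/n)
  = (1.282 + 1.282) · √(392/598)
  = 2.564 · √0.65552
  = 2.564 · 0.8096
  = 2.0759

Minimum detectable difference ≈ 2.08 points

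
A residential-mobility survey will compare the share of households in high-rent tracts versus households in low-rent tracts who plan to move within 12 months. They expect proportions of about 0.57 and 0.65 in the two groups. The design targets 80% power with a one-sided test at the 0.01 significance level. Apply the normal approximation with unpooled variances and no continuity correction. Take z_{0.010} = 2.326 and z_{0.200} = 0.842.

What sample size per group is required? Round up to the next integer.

n = 742 per group

n = (z_α + z_β)² · [p₁(1−p₁) + p₂(1−p₂)] / (p₁ − p₂)²
  = (2.326 + 0.842)² · (0.57·0.43 + 0.65·0.35) / (-0.08)²
  = (3.168)² · (0.2451 + 0.2275) / 0.0064
  = 10.0362 · 0.4726 / 0.0064
  = 741.11
Round up → n = 742 per group.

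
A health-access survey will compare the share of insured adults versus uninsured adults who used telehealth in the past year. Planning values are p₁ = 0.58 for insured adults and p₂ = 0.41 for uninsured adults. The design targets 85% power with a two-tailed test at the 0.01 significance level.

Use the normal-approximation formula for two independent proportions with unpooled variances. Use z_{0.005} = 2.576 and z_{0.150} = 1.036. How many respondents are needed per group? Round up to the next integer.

n = (z_{α/2} + z_β)² · [p₁(1−p₁) + p₂(1−p₂)] / (p₁ − p₂)²
  = (2.576 + 1.036)² · (0.58·0.42 + 0.41·0.59) / (0.17)²
  = (3.612)² · (0.2436 + 0.2419) / 0.0289
  = 13.0465 · 0.4855 / 0.0289
  = 219.17
Round up → n = 220 per group.

n = 220 per group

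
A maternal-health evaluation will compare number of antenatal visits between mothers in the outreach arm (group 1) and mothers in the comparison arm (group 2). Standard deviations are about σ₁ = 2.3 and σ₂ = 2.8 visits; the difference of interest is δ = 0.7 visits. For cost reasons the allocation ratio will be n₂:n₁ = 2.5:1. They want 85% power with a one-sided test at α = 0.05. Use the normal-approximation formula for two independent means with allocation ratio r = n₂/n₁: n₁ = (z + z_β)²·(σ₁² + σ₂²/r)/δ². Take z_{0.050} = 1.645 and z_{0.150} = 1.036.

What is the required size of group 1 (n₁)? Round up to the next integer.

n₁ = (z_α + z_β)² · (σ₁² + σ₂²/r) / δ²
   = (1.645 + 1.036)² · (2.3² + 2.8²/2.5) / 0.7²
   = 7.1878 · (5.29 + 3.136) / 0.49
   = 7.1878 · 8.426 / 0.49
   = 123.60
Round up → n₁ = 124; n₂ = r·n₁ = 2.5 × 124 = 310.

n₁ = 124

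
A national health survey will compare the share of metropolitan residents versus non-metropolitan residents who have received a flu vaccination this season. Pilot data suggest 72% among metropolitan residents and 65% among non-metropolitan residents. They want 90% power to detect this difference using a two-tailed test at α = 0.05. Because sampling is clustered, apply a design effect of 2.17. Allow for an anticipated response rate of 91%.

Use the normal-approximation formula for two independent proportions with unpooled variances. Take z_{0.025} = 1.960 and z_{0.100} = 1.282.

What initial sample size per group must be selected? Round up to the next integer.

n = 2195 per group

n = (z_{α/2} + z_β)² · [p₁(1−p₁) + p₂(1−p₂)] / (p₁ − p₂)²
  = (1.960 + 1.282)² · (0.72·0.28 + 0.65·0.35) / (0.07)²
  = (3.242)² · (0.2016 + 0.2275) / 0.0049
  = 10.5106 · 0.4291 / 0.0049
  = 920.43
Design effect: 2.17 × 920.43 = 1997.32.
Adjust for 91% response: 1997.32 / 0.91 = 2194.86.
Round up → n = 2195 per group.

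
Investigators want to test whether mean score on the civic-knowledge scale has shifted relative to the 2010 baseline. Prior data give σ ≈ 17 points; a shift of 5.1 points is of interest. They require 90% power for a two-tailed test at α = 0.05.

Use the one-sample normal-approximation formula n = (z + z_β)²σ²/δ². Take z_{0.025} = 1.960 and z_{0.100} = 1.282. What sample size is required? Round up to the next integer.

n = 117

n = (z_{α/2} + z_β)² · σ² / δ²
  = (1.960 + 1.282)² · 17² / 5.1²
  = 10.5106 · 289 / 26.01
  = 116.78
Round up → n = 117.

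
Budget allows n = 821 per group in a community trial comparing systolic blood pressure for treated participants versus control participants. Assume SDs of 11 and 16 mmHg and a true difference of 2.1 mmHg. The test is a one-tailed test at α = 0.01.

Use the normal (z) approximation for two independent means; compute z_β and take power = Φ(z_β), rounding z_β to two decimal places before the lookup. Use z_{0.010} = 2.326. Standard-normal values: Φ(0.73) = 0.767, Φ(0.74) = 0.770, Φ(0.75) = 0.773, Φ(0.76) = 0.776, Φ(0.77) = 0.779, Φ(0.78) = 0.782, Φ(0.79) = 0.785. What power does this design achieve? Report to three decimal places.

Power ≈ 0.779

z_β = δ·√(n/(σ₁²+σ₂²)) − z_α
    = 2.1 · √(821/377) − 2.326
    = 2.1 · 1.47571 − 2.326
    = 3.0990 − 2.326 = 0.7730 → 0.77
Power = Φ(0.77) = 0.779.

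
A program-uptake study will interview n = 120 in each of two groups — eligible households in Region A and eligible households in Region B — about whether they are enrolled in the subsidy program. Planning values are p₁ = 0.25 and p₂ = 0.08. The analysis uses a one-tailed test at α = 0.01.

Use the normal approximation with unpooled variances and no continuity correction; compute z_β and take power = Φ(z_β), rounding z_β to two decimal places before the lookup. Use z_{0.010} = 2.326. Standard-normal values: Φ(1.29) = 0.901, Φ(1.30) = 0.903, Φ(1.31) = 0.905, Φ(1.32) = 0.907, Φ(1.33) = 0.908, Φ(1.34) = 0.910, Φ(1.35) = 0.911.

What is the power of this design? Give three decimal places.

Power ≈ 0.907

z_β = |p₁−p₂|·√(n/[p₁q₁+p₂q₂]) − z_α
    = 0.17 · √(120/0.2611) − 2.326
    = 0.17 · 21.4381 − 2.326
    = 3.6445 − 2.326 = 1.3185 → 1.32
Power = Φ(1.32) = 0.907.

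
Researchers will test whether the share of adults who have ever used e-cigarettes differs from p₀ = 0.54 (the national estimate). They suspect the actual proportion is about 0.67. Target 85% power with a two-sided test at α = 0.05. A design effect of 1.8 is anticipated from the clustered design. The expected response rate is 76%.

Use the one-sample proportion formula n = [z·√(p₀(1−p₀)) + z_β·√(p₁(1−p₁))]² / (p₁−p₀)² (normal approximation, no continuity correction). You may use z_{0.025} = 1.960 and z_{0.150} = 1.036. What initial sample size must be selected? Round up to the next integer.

n = [z_{α/2}·√(p₀q₀) + z_β·√(p₁q₁)]² / (p₁ − p₀)²
  = [1.960·√(0.54·0.46) + 1.036·√(0.67·0.33)]² / (0.13)²
  = [1.960·0.4984 + 1.036·0.4702]² / 0.0169
  = [1.4640]² / 0.0169
  = 126.82
Design effect: 1.8 × 126.82 = 228.28.
Adjust for 76% response: 228.28 / 0.76 = 300.37.
Round up → n = 301.

n = 301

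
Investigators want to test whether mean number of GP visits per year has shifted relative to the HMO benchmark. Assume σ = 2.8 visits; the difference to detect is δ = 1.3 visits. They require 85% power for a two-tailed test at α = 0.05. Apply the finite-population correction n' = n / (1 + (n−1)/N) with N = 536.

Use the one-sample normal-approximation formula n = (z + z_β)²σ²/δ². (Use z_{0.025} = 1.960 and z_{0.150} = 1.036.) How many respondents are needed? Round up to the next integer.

n = (z_{α/2} + z_β)² · σ² / δ²
  = (1.960 + 1.036)² · 2.8² / 1.3²
  = 8.9760 · 7.84 / 1.69
  = 41.64
Finite-population correction (N = 536): 41.64 / (1 + (41.64 − 1)/536) = 38.71.
Round up → n = 39.

n = 39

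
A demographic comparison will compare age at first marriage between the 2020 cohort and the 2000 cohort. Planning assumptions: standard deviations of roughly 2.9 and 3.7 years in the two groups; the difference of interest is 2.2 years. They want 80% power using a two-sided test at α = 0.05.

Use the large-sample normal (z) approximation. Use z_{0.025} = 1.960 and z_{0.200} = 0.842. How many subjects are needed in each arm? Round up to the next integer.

n = (z_{α/2} + z_β)² · (σ₁² + σ₂²) / δ²
  = (1.960 + 0.842)² · (2.9² + 3.7² = 22.1) / 2.2²
  = 7.8512 · 22.1 / 4.84
  = 35.85
Round up → n = 36 per group.

n = 36 per group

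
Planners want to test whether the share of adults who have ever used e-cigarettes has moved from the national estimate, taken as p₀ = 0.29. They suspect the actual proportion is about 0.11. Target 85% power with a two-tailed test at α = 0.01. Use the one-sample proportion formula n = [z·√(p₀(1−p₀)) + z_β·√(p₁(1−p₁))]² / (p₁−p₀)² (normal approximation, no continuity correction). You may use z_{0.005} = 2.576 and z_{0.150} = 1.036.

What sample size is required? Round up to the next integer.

n = [z_{α/2}·√(p₀q₀) + z_β·√(p₁q₁)]² / (p₁ − p₀)²
  = [2.576·√(0.29·0.71) + 1.036·√(0.11·0.89)]² / (-0.18)²
  = [2.576·0.4538 + 1.036·0.3129]² / 0.0324
  = [1.4930]² / 0.0324
  = 68.80
Round up → n = 69.

n = 69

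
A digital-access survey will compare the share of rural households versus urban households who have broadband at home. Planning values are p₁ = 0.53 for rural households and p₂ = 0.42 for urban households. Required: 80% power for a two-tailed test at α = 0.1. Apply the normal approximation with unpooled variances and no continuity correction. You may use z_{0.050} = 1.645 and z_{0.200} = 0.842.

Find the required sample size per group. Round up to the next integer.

n = 252 per group

n = (z_{α/2} + z_β)² · [p₁(1−p₁) + p₂(1−p₂)] / (p₁ − p₂)²
  = (1.645 + 0.842)² · (0.53·0.47 + 0.42·0.58) / (0.11)²
  = (2.487)² · (0.2491 + 0.2436) / 0.0121
  = 6.1852 · 0.4927 / 0.0121
  = 251.85
Round up → n = 252 per group.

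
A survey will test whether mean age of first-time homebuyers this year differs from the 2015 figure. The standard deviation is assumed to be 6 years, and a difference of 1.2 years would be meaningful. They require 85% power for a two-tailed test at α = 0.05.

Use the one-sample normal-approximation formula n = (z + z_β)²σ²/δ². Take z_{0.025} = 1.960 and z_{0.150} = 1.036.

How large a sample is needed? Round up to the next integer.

n = 225

n = (z_{α/2} + z_β)² · σ² / δ²
  = (1.960 + 1.036)² · 6² / 1.2²
  = 8.9760 · 36 / 1.44
  = 224.40
Round up → n = 225.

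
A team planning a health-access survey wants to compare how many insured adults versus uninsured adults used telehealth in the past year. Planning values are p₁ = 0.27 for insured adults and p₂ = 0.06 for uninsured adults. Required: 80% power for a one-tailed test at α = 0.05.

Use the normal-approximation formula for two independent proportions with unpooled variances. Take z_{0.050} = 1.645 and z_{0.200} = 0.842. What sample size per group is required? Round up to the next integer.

n = 36 per group

n = (z_α + z_β)² · [p₁(1−p₁) + p₂(1−p₂)] / (p₁ − p₂)²
  = (1.645 + 0.842)² · (0.27·0.73 + 0.06·0.94) / (0.21)²
  = (2.487)² · (0.1971 + 0.0564) / 0.0441
  = 6.1852 · 0.2535 / 0.0441
  = 35.55
Round up → n = 36 per group.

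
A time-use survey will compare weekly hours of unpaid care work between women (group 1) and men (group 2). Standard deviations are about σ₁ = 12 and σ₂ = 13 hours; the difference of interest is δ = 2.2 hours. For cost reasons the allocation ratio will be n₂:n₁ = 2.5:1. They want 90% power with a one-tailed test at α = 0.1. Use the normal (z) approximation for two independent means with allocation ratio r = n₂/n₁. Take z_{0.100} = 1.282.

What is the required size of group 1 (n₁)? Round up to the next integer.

n₁ = (z_α + z_β)² · (σ₁² + σ₂²/r) / δ²
   = (1.282 + 1.282)² · (12² + 13²/2.5) / 2.2²
   = 6.5741 · (144 + 67.6) / 4.84
   = 6.5741 · 211.6 / 4.84
   = 287.41
Round up → n₁ = 288; n₂ = r·n₁ = 2.5 × 288 = 720.

n₁ = 288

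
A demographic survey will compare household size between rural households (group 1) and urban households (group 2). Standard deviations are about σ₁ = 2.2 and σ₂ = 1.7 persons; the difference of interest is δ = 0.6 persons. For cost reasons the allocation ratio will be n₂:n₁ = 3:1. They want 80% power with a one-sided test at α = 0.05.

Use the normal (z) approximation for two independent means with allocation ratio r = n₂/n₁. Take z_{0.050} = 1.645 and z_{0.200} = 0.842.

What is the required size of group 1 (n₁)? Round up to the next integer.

n₁ = (z_α + z_β)² · (σ₁² + σ₂²/r) / δ²
   = (1.645 + 0.842)² · (2.2² + 1.7²/3) / 0.6²
   = 6.1852 · (4.84 + 0.96333) / 0.36
   = 6.1852 · 5.8033 / 0.36
   = 99.71
Round up → n₁ = 100; n₂ = r·n₁ = 3 × 100 = 300.

n₁ = 100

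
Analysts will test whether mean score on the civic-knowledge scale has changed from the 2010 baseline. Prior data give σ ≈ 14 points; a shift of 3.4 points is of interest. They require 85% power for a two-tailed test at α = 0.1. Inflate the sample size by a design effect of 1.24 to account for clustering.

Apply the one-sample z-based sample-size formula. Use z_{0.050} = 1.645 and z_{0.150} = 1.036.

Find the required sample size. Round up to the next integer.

n = (z_{α/2} + z_β)² · σ² / δ²
  = (1.645 + 1.036)² · 14² / 3.4²
  = 7.1878 · 196 / 11.56
  = 121.87
Design effect: 1.24 × 121.87 = 151.12.
Round up → n = 152.

n = 152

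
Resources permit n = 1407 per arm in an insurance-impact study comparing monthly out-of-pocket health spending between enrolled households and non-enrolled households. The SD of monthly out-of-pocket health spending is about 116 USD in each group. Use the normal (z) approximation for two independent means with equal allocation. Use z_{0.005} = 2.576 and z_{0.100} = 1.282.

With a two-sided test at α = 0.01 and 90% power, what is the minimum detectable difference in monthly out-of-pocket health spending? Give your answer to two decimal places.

Minimum detectable difference ≈ 16.87 USD

δ = (z_{α/2} + z_β) · √((σ₁²+σ₂²)/n)
  = (2.576 + 1.282) · √(26912/1407)
  = 3.858 · √19.1272
  = 3.858 · 4.3735
  = 16.8728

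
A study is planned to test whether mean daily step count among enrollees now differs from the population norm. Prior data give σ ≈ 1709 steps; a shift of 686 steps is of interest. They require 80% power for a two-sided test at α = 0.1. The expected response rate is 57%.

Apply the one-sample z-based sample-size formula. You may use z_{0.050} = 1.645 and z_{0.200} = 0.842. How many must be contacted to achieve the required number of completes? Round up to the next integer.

n = (z_{α/2} + z_β)² · σ² / δ²
  = (1.645 + 0.842)² · 1709² / 686²
  = 6.1852 · 2920681 / 470596
  = 38.39
Adjust for 57% response: 38.39 / 0.57 = 67.35.
Round up → n = 68.

n = 68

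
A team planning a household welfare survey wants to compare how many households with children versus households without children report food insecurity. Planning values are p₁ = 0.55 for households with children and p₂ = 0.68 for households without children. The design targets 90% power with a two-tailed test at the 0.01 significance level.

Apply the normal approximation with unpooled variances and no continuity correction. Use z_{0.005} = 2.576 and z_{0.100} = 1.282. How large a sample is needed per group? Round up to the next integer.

n = 410 per group

n = (z_{α/2} + z_β)² · [p₁(1−p₁) + p₂(1−p₂)] / (p₁ − p₂)²
  = (2.576 + 1.282)² · (0.55·0.45 + 0.68·0.32) / (-0.13)²
  = (3.858)² · (0.2475 + 0.2176) / 0.0169
  = 14.8842 · 0.4651 / 0.0169
  = 409.62
Round up → n = 410 per group.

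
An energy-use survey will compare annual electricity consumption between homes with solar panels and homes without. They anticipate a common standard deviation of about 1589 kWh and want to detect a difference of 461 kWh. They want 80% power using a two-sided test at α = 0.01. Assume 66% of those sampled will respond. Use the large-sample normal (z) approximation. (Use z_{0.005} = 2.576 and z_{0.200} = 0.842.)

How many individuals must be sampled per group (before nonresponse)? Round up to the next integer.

n = 421 per group

n = (z_{α/2} + z_β)² · (σ₁² + σ₂²) / δ²
  = (2.576 + 0.842)² · (2·1589² = 5049842) / 461²
  = 11.6827 · 5049842 / 212521
  = 277.60
Adjust for 66% response: 277.60 / 0.66 = 420.61.
Round up → n = 421 per group.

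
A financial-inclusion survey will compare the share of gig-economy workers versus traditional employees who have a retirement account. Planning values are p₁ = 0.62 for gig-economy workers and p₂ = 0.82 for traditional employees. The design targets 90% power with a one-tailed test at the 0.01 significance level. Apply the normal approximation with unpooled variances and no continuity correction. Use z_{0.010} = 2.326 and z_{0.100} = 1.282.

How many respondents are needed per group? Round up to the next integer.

n = (z_α + z_β)² · [p₁(1−p₁) + p₂(1−p₂)] / (p₁ − p₂)²
  = (2.326 + 1.282)² · (0.62·0.38 + 0.82·0.18) / (-0.20)²
  = (3.608)² · (0.2356 + 0.1476) / 0.0400
  = 13.0177 · 0.3832 / 0.0400
  = 124.71
Round up → n = 125 per group.

n = 125 per group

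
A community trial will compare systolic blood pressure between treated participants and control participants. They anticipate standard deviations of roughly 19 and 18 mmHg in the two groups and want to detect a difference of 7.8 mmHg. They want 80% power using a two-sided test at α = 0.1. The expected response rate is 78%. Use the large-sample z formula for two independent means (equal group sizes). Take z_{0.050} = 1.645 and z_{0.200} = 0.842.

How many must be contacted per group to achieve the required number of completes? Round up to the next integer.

n = 90 per group

n = (z_{α/2} + z_β)² · (σ₁² + σ₂²) / δ²
  = (1.645 + 0.842)² · (19² + 18² = 685) / 7.8²
  = 6.1852 · 685 / 60.84
  = 69.64
Adjust for 78% response: 69.64 / 0.78 = 89.28.
Round up → n = 90 per group.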